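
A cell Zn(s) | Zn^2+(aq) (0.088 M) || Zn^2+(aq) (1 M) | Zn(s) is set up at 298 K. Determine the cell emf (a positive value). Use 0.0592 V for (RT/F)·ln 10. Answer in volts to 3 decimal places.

For a concentration cell E°cell = 0, since both electrodes use the same couple.
The compartment with the higher Zn^2+(aq) concentration (1 M) acts as the cathode; ions are reduced there and produced at the dilute (0.088 M) anode.
With n = 2, Ecell = −(0.0592/2)·log([dilute]/[conc]) = −(0.0592/2)·log(0.088/1) = +0.031 V.

0.031 V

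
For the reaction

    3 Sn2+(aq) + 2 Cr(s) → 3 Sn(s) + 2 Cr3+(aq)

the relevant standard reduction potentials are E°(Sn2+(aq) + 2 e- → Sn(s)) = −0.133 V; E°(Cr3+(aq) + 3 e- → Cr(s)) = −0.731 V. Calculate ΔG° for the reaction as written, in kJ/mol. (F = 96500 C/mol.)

In the reaction as written Sn2+(aq) is reduced, so the Sn²⁺/Sn couple is the cathode and Cr³⁺/Cr is the anode.
E°cell = −0.133 − (−0.731) = +0.598 V; balancing electrons gives n = 6.
ΔG° = −nFE°cell = −(6)(96500)(+0.598) J/mol = −346 kJ/mol.

−346 kJ/mol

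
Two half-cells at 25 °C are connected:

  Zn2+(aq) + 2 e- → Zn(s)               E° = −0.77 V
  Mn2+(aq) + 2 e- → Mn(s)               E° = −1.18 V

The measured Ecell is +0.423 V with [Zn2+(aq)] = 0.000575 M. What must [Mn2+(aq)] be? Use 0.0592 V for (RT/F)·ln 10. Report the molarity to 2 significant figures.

With Zn²⁺/Zn at the cathode and Mn²⁺/Mn at the anode, E°cell = −0.77 − (−1.18) = +0.41 V (n = 2).
Since E = E° − (0.0592/n)·log Q, log Q = n(E° − E)/0.0592 = −0.439.
The balanced reaction is Zn2+(aq) + Mn(s) → Zn(s) + Mn2+(aq), so Q = [Mn2+(aq)] / [Zn2+(aq)].
Substituting the known concentrations and solving, log [Mn2+(aq)] = −3.679 and [Mn2+(aq)] = 0.00021 M.

0.00021 M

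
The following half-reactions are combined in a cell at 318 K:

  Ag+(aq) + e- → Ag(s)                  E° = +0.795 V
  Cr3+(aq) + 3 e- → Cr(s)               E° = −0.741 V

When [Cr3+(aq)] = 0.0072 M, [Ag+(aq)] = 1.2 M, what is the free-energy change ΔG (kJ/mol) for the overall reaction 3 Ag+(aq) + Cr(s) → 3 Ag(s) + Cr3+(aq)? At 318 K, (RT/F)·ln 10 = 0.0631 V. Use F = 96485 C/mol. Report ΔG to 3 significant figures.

−459 kJ/mol

E°cell = +0.795 − (−0.741) = +1.536 V; the balanced reaction transfers n = 3 electrons.
The reaction quotient is [Cr3+(aq)] / [Ag+(aq)]^3 = 0.00417; by Nernst, E = +1.536 − (0.0631/3)(−2.380) = +1.5861 V.
ΔG = −nFE = −(3)(96485)(+1.5861) J/mol = −459 kJ/mol.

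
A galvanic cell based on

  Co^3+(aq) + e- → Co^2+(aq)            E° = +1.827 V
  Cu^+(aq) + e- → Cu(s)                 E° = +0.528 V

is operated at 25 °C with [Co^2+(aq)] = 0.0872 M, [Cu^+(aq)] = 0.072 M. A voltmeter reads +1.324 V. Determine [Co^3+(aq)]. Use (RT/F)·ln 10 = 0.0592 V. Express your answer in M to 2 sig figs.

The Co³⁺/Co²⁺ couple has the larger reduction potential, so it is the cathode: E°cell = +1.827 − (+0.528) = +1.299 V and n = 1.
Rearranging E = E° − (0.0592/n)·log Q gives log Q = 1(+1.299 − (+1.324))/0.0592 = −0.422.
Balancing electrons gives Co^3+(aq) + Cu(s) → Co^2+(aq) + Cu^+(aq); thus Q = ([Co^2+(aq)]·[Cu^+(aq)]) / [Co^3+(aq)].
Substituting the known concentrations and solving, log [Co^3+(aq)] = −1.780 and [Co^3+(aq)] = 0.017 M.

0.017 M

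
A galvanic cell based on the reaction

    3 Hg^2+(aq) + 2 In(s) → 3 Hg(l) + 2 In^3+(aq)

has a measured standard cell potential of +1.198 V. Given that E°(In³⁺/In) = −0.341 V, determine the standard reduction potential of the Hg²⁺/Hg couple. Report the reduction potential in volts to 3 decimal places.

+0.857 V

In the reaction as written the Hg²⁺/Hg couple is reduced (cathode) and In³⁺/In is oxidized (anode), so E°cell = E°(Hg²⁺/Hg) − E°(In³⁺/In).
E°(Hg²⁺/Hg) = E°cell + E°(anode) = +1.198 + (−0.341) = +0.857 V.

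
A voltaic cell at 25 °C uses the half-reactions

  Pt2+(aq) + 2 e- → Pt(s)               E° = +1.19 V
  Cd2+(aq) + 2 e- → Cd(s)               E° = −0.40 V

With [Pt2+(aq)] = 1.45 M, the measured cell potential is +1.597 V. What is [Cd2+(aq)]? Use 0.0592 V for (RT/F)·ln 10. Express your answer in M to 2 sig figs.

With Pt²⁺/Pt at the cathode and Cd²⁺/Cd at the anode, E°cell = +1.19 − (−0.40) = +1.59 V (n = 2).
From the Nernst equation, log Q = n(E° − E)/0.0592 = 2·(+1.59 − (+1.597))/0.0592 = −0.236.
For Pt2+(aq) + Cd(s) → Pt(s) + Cd2+(aq), the reaction quotient is Q = [Cd2+(aq)] / [Pt2+(aq)].
Substituting the known concentrations and solving, log [Cd2+(aq)] = −0.075 and [Cd2+(aq)] = 0.84 M.

0.84 M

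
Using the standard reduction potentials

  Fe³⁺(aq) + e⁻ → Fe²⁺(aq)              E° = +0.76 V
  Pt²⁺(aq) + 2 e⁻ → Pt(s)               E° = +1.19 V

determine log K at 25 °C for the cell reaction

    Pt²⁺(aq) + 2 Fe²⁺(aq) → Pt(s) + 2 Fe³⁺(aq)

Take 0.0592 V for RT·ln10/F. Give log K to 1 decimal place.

The Pt²⁺/Pt couple is reduced (cathode); E°cell = +1.19 − (+0.76) = +0.43 V with n = 2.
At equilibrium E = 0, so log K = nE°cell / 0.0592 = (2)(+0.43) / 0.0592 = 14.5.

log K = 14.5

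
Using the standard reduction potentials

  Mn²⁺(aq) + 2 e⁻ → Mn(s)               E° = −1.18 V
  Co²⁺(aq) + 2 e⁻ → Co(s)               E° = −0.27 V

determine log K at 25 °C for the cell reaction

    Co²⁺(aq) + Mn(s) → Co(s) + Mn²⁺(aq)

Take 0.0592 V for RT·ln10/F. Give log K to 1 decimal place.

The Co²⁺/Co couple is reduced (cathode); E°cell = −0.27 − (−1.18) = +0.91 V with n = 2.
At equilibrium E = 0, so log K = nE°cell / 0.0592 = (2)(+0.91) / 0.0592 = 30.7.

log K = 30.7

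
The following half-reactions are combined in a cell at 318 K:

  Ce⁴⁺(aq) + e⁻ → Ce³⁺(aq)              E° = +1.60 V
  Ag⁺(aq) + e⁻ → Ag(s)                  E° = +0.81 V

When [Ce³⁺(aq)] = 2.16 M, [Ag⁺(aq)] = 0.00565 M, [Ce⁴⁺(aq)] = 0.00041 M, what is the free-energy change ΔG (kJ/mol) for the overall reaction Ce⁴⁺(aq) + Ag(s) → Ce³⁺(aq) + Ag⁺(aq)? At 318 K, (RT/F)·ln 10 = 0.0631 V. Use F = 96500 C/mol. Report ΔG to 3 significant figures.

−67.3 kJ/mol

The standard cell potential is +1.60 − (+0.81) = +0.79 V, with n = 1 electron in the balanced equation.
Q = ([Ce³⁺(aq)]·[Ag⁺(aq)]) / [Ce⁴⁺(aq)] = 29.8, so log Q = 1.474 and E = +0.79 − (0.0631/1)(1.474) = +0.6970 V.
ΔG = −nFE = −(1)(96500)(+0.6970) J/mol = −67.3 kJ/mol.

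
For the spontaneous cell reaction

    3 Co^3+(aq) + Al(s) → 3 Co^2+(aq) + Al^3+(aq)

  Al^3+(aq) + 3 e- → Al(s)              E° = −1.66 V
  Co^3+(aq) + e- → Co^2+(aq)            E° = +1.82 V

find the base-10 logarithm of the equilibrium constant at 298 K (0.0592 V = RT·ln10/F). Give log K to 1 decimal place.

The Co³⁺/Co²⁺ couple is reduced (cathode); E°cell = +1.82 − (−1.66) = +3.48 V with n = 3.
At equilibrium E = 0, so log K = nE°cell / 0.0592 = (3)(+3.48) / 0.0592 = 176.4.

log K = 176.4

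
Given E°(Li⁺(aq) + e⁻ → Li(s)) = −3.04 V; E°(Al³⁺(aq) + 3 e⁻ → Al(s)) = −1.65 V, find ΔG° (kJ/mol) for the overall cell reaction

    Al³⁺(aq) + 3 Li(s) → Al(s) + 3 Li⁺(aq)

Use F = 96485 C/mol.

In the reaction as written Al³⁺(aq) is reduced, so the Al³⁺/Al couple is the cathode and Li⁺/Li is the anode.
E°cell = −1.65 − (−3.04) = +1.39 V; balancing electrons gives n = 3.
ΔG° = −nFE°cell = −(3)(96485)(+1.39) J/mol = −402 kJ/mol.

−402 kJ/mol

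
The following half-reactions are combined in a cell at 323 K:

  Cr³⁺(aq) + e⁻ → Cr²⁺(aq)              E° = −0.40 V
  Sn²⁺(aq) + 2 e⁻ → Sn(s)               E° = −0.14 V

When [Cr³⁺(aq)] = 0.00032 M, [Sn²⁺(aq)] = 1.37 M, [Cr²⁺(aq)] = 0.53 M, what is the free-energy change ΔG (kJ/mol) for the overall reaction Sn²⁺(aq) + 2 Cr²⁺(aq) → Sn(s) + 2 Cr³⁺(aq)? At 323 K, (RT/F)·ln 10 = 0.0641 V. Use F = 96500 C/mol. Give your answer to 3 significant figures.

With Sn²⁺/Sn reduced at the cathode, E°cell = −0.14 − (−0.40) = +0.26 V and n = 2.
Here Q = [Cr³⁺(aq)]^2 / ([Sn²⁺(aq)]·[Cr²⁺(aq)]^2) = 2.66×10^−7 (log Q = −6.575), giving E = +0.26 − (0.0641/2)·(−6.575) = +0.4707 V.
Finally ΔG = −nFE = −(2)(96500 C/mol)(+0.4707 V) = −90.8 kJ/mol.

−90.8 kJ/mol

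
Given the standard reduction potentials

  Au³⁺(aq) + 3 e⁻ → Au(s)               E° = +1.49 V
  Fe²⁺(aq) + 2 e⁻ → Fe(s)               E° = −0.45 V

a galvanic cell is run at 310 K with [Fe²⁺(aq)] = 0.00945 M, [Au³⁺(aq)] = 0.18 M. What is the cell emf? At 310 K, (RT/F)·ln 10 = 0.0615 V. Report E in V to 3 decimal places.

The Au³⁺/Au couple has the more positive E°, so it is the cathode; Fe²⁺/Fe is the anode.
The standard potential is +1.49 − (−0.45) = +1.94 V and the balanced reaction transfers n = 6 electrons.
The balanced reaction is 2 Au³⁺(aq) + 3 Fe(s) → 2 Au(s) + 3 Fe²⁺(aq), so Q = [Fe²⁺(aq)]^3 / [Au³⁺(aq)]^2 = 2.6×10^−5 and log Q = −4.584.
Applying E = E° − (RT ln10/nF)·log Q gives +1.94 − (0.0615/6)(−4.584) = +1.987 V.

+1.987 V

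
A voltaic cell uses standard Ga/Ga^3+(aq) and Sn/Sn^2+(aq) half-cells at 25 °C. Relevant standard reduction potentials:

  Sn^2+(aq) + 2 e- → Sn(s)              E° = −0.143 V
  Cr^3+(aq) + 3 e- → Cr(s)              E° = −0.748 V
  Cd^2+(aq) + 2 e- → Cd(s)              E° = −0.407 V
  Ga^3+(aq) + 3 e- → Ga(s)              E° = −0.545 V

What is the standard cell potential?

The Sn²⁺/Sn couple has the higher E°, so Sn ion is reduced (cathode) and Ga is oxidized (anode).
E°cell = E°(cathode) − E°(anode) = −0.143 − (−0.545) = +0.402 V.

+0.402 V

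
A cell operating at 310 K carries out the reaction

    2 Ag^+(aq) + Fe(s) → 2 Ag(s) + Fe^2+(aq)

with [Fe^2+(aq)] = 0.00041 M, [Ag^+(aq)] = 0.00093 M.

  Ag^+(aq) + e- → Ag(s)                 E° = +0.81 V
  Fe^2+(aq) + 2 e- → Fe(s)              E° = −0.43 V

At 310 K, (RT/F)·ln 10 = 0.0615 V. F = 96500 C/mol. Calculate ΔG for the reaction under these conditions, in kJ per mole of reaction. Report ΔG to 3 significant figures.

E°cell = +0.81 − (−0.43) = +1.24 V; the balanced reaction transfers n = 2 electrons.
Q = [Fe^2+(aq)] / [Ag^+(aq)]^2 = 474, so log Q = 2.676 and E = +1.24 − (0.0615/2)(2.676) = +1.1577 V.
Then ΔG = −nFE = −2 × 96500 × +1.1577 J/mol = −223 kJ/mol.

−223 kJ/mol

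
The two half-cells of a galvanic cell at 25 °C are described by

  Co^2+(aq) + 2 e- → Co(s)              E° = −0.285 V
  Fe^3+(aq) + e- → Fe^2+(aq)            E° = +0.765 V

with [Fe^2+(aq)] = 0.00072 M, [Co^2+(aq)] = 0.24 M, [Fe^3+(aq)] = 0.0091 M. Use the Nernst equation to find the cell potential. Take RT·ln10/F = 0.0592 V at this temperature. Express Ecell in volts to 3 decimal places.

+1.134 V

Since E°(Fe³⁺/Fe²⁺) > E°(Co²⁺/Co), Fe³⁺/Fe²⁺ serves as the cathode.
E°cell = +0.765 − (−0.285) = +1.050 V, with n = 2 electrons transferred.
The balanced reaction is 2 Fe^3+(aq) + Co(s) → 2 Fe^2+(aq) + Co^2+(aq), so Q = ([Fe^2+(aq)]^2·[Co^2+(aq)]) / [Fe^3+(aq)]^2 = 0.0015 and log Q = −2.823.
Applying E = E° − (RT ln10/nF)·log Q gives +1.050 − (0.0592/2)(−2.823) = +1.134 V.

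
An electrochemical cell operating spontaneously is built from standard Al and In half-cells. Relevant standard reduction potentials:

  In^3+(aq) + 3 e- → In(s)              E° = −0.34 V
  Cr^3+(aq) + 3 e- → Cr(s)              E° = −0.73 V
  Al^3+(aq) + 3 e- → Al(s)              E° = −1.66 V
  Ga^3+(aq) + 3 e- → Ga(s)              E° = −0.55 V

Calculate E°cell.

+1.32 V

The In³⁺/In couple has the higher E°, so In ion is reduced (cathode) and Al is oxidized (anode).
E°cell = E°(cathode) − E°(anode) = −0.34 − (−1.66) = +1.32 V.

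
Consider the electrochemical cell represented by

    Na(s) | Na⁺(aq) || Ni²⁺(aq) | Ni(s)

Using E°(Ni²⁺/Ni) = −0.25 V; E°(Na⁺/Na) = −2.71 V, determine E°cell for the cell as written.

By convention the left-hand electrode in cell notation is the anode (oxidation) and the right-hand electrode is the cathode (reduction).
E°cell = E°(right) − E°(left) = −0.25 − (−2.71) = +2.46 V.

+2.46 V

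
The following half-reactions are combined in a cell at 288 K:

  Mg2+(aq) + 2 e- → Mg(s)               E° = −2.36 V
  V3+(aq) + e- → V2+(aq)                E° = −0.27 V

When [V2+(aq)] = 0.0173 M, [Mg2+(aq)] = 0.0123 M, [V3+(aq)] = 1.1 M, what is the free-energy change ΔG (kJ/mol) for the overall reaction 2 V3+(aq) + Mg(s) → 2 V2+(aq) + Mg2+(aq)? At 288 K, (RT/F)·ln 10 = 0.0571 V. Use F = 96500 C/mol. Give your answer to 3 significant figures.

With V³⁺/V²⁺ reduced at the cathode, E°cell = −0.27 − (−2.36) = +2.09 V and n = 2.
Q = ([V2+(aq)]^2·[Mg2+(aq)]) / [V3+(aq)]^2 = 3.04×10^−6, so log Q = −5.517 and E = +2.09 − (0.0571/2)(−5.517) = +2.2475 V.
ΔG = −nFE = −(2)(96500)(+2.2475) J/mol = −434 kJ/mol.

−434 kJ/mol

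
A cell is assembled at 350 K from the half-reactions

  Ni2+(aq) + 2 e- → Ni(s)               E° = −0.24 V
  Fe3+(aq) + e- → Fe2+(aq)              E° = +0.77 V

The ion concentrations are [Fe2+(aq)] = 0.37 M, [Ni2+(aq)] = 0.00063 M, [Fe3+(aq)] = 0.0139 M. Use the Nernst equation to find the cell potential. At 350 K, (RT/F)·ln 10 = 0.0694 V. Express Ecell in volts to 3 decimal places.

The Fe³⁺/Fe²⁺ couple has the more positive E°, so it is the cathode; Ni²⁺/Ni is the anode.
E°cell = +0.77 − (−0.24) = +1.01 V, with n = 2 electrons transferred.
The balanced reaction is 2 Fe3+(aq) + Ni(s) → 2 Fe2+(aq) + Ni2+(aq), so Q = ([Fe2+(aq)]^2·[Ni2+(aq)]) / [Fe3+(aq)]^2 = 0.446 and log Q = −0.350.
By the Nernst equation, E = +1.01 − (0.0694/2)·(−0.350) = +1.022 V.

+1.022 V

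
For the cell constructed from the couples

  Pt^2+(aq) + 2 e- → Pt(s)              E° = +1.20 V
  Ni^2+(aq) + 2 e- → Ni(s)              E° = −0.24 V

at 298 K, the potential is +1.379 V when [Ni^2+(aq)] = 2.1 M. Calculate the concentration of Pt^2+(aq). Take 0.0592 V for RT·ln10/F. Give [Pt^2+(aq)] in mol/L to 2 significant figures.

0.018 M

Pt²⁺/Pt is the cathode (higher E°); E°cell = +1.20 − (−0.24) = +1.44 V with n = 2.
From the Nernst equation, log Q = n(E° − E)/0.0592 = 2·(+1.44 − (+1.379))/0.0592 = 2.061.
For Pt^2+(aq) + Ni(s) → Pt(s) + Ni^2+(aq), the reaction quotient is Q = [Ni^2+(aq)] / [Pt^2+(aq)].
Substituting the known concentrations and solving, log [Pt^2+(aq)] = −1.739 and [Pt^2+(aq)] = 0.018 M.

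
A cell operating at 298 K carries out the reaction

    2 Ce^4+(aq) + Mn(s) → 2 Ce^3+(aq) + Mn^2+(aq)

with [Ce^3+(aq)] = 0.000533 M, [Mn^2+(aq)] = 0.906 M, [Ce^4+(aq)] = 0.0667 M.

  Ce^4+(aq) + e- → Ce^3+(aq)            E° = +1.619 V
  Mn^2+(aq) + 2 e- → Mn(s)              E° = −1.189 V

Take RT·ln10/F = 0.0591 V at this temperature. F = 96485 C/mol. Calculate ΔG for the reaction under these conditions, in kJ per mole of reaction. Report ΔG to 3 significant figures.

The standard cell potential is +1.619 − (−1.189) = +2.808 V, with n = 2 electrons in the balanced equation.
Q = ([Ce^3+(aq)]^2·[Mn^2+(aq)]) / [Ce^4+(aq)]^2 = 5.79×10^−5, so log Q = −4.238 and E = +2.808 − (0.0591/2)(−4.238) = +2.9332 V.
Finally ΔG = −nFE = −(2)(96485 C/mol)(+2.9332 V) = −566 kJ/mol.

−566 kJ/mol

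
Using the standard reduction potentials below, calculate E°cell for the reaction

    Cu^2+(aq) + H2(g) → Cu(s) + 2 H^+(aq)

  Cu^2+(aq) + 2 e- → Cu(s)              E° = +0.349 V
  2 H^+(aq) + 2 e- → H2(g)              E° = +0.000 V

+0.349 V

In the reaction as written, Cu^2+(aq) is reduced (cathode) and H^+(aq) is produced by oxidation at the anode.
E°cell = E°(cathode) − E°(anode) = +0.349 − (+0.000) = +0.349 V.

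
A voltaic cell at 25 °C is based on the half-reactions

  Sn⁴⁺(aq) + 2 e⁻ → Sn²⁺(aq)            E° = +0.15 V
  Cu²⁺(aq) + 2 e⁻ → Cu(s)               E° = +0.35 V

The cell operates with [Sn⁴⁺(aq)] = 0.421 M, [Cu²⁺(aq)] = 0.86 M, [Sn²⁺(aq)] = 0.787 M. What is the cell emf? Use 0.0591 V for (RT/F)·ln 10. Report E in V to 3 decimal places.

Since E°(Cu²⁺/Cu) > E°(Sn⁴⁺/Sn²⁺), Cu²⁺/Cu serves as the cathode.
E°cell = +0.35 − (+0.15) = +0.20 V, with n = 2 electrons transferred.
The balanced reaction is Cu²⁺(aq) + Sn²⁺(aq) → Cu(s) + Sn⁴⁺(aq), so Q = [Sn⁴⁺(aq)] / ([Cu²⁺(aq)]·[Sn²⁺(aq)]) = 0.622 and log Q = −0.206.
By the Nernst equation, E = +0.20 − (0.0591/2)·(−0.206) = +0.206 V.

+0.206 V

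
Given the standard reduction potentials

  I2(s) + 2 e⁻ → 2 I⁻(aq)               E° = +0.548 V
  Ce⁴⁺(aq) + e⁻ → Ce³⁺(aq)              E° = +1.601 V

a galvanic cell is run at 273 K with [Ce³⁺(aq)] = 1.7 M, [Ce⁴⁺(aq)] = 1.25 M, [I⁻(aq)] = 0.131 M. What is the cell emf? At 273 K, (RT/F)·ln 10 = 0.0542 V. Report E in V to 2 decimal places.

+1.00 V

Since E°(Ce⁴⁺/Ce³⁺) > E°(I₂/I⁻), Ce⁴⁺/Ce³⁺ serves as the cathode.
E°cell = +1.601 − (+0.548) = +1.053 V, with n = 2 electrons transferred.
Balancing gives 2 Ce⁴⁺(aq) + 2 I⁻(aq) → 2 Ce³⁺(aq) + I2(s); hence Q = [Ce³⁺(aq)]^2 / ([Ce⁴⁺(aq)]^2·[I⁻(aq)]^2) = 108 (log Q = 2.033).
Applying E = E° − (RT ln10/nF)·log Q gives +1.053 − (0.0542/2)(2.033) = +1.00 V.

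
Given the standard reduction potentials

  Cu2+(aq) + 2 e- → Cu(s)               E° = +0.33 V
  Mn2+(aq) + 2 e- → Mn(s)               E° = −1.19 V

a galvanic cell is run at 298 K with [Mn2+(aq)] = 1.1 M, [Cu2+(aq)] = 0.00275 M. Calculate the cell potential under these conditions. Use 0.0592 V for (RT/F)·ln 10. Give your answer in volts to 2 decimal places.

+1.44 V

The Cu²⁺/Cu couple has the more positive E°, so it is the cathode; Mn²⁺/Mn is the anode.
E°cell = +0.33 − (−1.19) = +1.52 V, with n = 2 electrons transferred.
The balanced reaction is Cu2+(aq) + Mn(s) → Cu(s) + Mn2+(aq), so Q = [Mn2+(aq)] / [Cu2+(aq)] = 400 and log Q = 2.602.
E = E° − (0.0592/n)·log Q = +1.52 − (0.0592/2)(2.602) = +1.44 V.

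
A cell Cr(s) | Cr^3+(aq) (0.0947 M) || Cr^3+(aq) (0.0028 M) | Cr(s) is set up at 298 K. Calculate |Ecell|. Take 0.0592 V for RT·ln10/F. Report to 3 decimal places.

0.030 V

For a concentration cell E°cell = 0, since both electrodes use the same couple.
The compartment with the higher Cr^3+(aq) concentration (0.0947 M) acts as the cathode; ions are reduced there and produced at the dilute (0.0028 M) anode.
With n = 3, Ecell = −(0.0592/3)·log([dilute]/[conc]) = −(0.0592/3)·log(0.0028/0.0947) = +0.030 V.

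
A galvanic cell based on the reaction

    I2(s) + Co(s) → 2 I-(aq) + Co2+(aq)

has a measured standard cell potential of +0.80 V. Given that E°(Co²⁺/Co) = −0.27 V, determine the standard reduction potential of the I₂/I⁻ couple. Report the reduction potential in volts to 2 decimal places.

In the reaction as written the I₂/I⁻ couple is reduced (cathode) and Co²⁺/Co is oxidized (anode), so E°cell = E°(I₂/I⁻) − E°(Co²⁺/Co).
E°(I₂/I⁻) = E°cell + E°(anode) = +0.80 + (−0.27) = +0.53 V.

+0.53 V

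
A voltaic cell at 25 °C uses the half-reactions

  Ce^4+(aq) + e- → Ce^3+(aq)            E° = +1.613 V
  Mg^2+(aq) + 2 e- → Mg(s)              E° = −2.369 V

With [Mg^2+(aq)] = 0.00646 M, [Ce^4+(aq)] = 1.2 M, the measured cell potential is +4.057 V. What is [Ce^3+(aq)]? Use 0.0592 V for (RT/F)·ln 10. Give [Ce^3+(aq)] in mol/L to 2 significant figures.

0.81 M

With Ce⁴⁺/Ce³⁺ at the cathode and Mg²⁺/Mg at the anode, E°cell = +1.613 − (−2.369) = +3.982 V (n = 2).
Since E = E° − (0.0592/n)·log Q, log Q = n(E° − E)/0.0592 = −2.534.
The balanced reaction is 2 Ce^4+(aq) + Mg(s) → 2 Ce^3+(aq) + Mg^2+(aq), so Q = ([Ce^3+(aq)]^2·[Mg^2+(aq)]) / [Ce^4+(aq)]^2.
Isolating [Ce^3+(aq)] in Q = 10^{−2.534} yields log [Ce^3+(aq)] = −0.093, i.e. 0.81 M.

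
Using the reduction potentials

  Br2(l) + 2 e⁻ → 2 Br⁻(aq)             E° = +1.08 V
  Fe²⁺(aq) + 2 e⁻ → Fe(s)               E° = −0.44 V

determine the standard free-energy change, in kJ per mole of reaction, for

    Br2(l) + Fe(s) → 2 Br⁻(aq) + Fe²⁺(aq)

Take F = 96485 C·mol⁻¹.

−293 kJ/mol

In the reaction as written Br2(l) is reduced, so the Br₂/Br⁻ couple is the cathode and Fe²⁺/Fe is the anode.
E°cell = +1.08 − (−0.44) = +1.52 V; balancing electrons gives n = 2.
ΔG° = −nFE°cell = −(2)(96485)(+1.52) J/mol = −293 kJ/mol.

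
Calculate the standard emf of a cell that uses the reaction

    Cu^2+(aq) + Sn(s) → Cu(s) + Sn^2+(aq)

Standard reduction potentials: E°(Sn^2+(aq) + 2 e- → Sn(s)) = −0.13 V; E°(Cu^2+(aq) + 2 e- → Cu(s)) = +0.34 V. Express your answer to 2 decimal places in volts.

+0.47 V

In the reaction as written, Cu^2+(aq) is reduced (cathode) and Sn^2+(aq) is produced by oxidation at the anode.
E°cell = E°(cathode) − E°(anode) = +0.34 − (−0.13) = +0.47 V.
The positive value indicates the reaction is spontaneous as written.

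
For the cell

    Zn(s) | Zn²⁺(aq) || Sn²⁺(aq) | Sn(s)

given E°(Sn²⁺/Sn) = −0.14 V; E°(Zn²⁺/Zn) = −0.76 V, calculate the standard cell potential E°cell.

+0.62 V

By convention the left-hand electrode in cell notation is the anode (oxidation) and the right-hand electrode is the cathode (reduction).
E°cell = E°(right) − E°(left) = −0.14 − (−0.76) = +0.62 V.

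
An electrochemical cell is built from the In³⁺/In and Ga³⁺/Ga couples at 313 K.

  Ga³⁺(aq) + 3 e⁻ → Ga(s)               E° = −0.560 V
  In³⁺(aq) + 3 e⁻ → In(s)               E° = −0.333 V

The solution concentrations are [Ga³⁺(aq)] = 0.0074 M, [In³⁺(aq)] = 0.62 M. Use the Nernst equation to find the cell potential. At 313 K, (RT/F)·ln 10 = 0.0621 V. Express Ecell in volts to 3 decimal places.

+0.267 V

The In³⁺/In couple has the more positive E°, so it is the cathode; Ga³⁺/Ga is the anode.
E°cell = E°cat − E°an = −0.333 − (−0.560) = +0.227 V; n = 3.
The balanced reaction is In³⁺(aq) + Ga(s) → In(s) + Ga³⁺(aq), so Q = [Ga³⁺(aq)] / [In³⁺(aq)] = 0.0119 and log Q = −1.923.
Applying E = E° − (RT ln10/nF)·log Q gives +0.227 − (0.0621/3)(−1.923) = +0.267 V.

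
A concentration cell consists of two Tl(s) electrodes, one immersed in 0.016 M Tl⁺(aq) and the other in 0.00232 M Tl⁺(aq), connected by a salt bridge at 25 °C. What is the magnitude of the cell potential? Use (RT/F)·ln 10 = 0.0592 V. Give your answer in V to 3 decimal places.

For a concentration cell E°cell = 0, since both electrodes use the same couple.
The compartment with the higher Tl⁺(aq) concentration (0.016 M) acts as the cathode; ions are reduced there and produced at the dilute (0.00232 M) anode.
With n = 1, Ecell = −(0.0592/1)·log([dilute]/[conc]) = −(0.0592/1)·log(0.00232/0.016) = +0.050 V.

0.050 V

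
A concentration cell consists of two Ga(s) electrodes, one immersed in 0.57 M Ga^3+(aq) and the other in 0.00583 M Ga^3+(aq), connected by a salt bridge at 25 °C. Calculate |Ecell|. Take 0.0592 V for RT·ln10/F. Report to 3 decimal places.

For a concentration cell E°cell = 0, since both electrodes use the same couple.
The compartment with the higher Ga^3+(aq) concentration (0.57 M) acts as the cathode; ions are reduced there and produced at the dilute (0.00583 M) anode.
With n = 3, Ecell = −(0.0592/3)·log([dilute]/[conc]) = −(0.0592/3)·log(0.00583/0.57) = +0.039 V.

0.039 V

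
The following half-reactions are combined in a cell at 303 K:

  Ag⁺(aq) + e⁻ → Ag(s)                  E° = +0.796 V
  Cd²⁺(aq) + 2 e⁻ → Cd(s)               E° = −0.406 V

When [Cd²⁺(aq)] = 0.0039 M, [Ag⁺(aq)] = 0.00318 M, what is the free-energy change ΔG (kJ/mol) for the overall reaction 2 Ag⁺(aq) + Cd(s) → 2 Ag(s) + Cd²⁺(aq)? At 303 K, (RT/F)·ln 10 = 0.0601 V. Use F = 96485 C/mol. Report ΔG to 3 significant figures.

With Ag⁺/Ag reduced at the cathode, E°cell = +0.796 − (−0.406) = +1.202 V and n = 2.
Here Q = [Cd²⁺(aq)] / [Ag⁺(aq)]^2 = 386 (log Q = 2.586), giving E = +1.202 − (0.0601/2)·(2.586) = +1.1243 V.
Then ΔG = −nFE = −2 × 96485 × +1.1243 J/mol = −217 kJ/mol.

−217 kJ/mol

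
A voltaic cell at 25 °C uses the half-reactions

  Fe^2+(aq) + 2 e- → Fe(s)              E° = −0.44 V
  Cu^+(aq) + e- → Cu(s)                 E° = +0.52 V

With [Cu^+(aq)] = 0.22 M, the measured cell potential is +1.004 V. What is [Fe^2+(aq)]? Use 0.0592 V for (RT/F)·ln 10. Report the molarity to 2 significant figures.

With Cu⁺/Cu at the cathode and Fe²⁺/Fe at the anode, E°cell = +0.52 − (−0.44) = +0.96 V (n = 2).
From the Nernst equation, log Q = n(E° − E)/0.0592 = 2·(+0.96 − (+1.004))/0.0592 = −1.486.
For 2 Cu^+(aq) + Fe(s) → 2 Cu(s) + Fe^2+(aq), the reaction quotient is Q = [Fe^2+(aq)] / [Cu^+(aq)]^2.
Substituting the known concentrations and solving, log [Fe^2+(aq)] = −2.801 and [Fe^2+(aq)] = 0.0016 M.

0.0016 M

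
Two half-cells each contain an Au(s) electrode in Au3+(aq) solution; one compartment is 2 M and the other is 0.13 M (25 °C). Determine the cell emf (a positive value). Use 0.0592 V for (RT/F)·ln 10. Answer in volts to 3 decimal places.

For a concentration cell E°cell = 0, since both electrodes use the same couple.
The compartment with the higher Au3+(aq) concentration (2 M) acts as the cathode; ions are reduced there and produced at the dilute (0.13 M) anode.
With n = 3, Ecell = −(0.0592/3)·log([dilute]/[conc]) = −(0.0592/3)·log(0.13/2) = +0.023 V.

0.023 V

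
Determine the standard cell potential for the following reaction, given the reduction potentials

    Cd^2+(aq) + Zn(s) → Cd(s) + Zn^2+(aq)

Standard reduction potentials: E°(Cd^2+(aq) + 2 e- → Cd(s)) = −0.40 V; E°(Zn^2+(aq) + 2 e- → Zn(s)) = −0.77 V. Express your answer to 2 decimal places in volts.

+0.37 V

Cd^2+(aq) gains electrons, so the Cd²⁺/Cd couple is the cathode; the Zn²⁺/Zn couple is the anode.
E°cell = E°(cathode) − E°(anode) = −0.40 − (−0.77) = +0.37 V.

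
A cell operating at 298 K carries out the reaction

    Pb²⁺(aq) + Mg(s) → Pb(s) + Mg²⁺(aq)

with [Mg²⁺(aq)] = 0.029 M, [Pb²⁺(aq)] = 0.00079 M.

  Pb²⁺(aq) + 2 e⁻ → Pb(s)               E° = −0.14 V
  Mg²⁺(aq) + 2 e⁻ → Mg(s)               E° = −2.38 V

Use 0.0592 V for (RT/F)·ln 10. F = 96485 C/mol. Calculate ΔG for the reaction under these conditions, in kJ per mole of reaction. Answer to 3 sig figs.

−423 kJ/mol

With Pb²⁺/Pb reduced at the cathode, E°cell = −0.14 − (−2.38) = +2.24 V and n = 2.
Here Q = [Mg²⁺(aq)] / [Pb²⁺(aq)] = 36.7 (log Q = 1.565), giving E = +2.24 − (0.0592/2)·(1.565) = +2.1937 V.
ΔG = −nFE = −(2)(96485)(+2.1937) J/mol = −423 kJ/mol.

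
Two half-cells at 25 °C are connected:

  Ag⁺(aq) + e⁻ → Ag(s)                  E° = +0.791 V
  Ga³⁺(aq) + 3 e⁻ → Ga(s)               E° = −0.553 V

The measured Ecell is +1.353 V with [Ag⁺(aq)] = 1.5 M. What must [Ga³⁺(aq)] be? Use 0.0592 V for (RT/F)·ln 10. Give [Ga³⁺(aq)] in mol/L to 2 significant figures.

Ag⁺/Ag is the cathode (higher E°); E°cell = +0.791 − (−0.553) = +1.344 V with n = 3.
From the Nernst equation, log Q = n(E° − E)/0.0592 = 3·(+1.344 − (+1.353))/0.0592 = −0.456.
Balancing electrons gives 3 Ag⁺(aq) + Ga(s) → 3 Ag(s) + Ga³⁺(aq); thus Q = [Ga³⁺(aq)] / [Ag⁺(aq)]^3.
Substituting the known concentrations and solving, log [Ga³⁺(aq)] = 0.072 and [Ga³⁺(aq)] = 1.2 M.

1.2 M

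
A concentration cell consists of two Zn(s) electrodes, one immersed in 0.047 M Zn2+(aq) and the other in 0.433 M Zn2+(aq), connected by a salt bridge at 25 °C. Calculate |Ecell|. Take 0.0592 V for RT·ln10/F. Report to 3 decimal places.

0.029 V

For a concentration cell E°cell = 0, since both electrodes use the same couple.
The compartment with the higher Zn2+(aq) concentration (0.433 M) acts as the cathode; ions are reduced there and produced at the dilute (0.047 M) anode.
With n = 2, Ecell = −(0.0592/2)·log([dilute]/[conc]) = −(0.0592/2)·log(0.047/0.433) = +0.029 V.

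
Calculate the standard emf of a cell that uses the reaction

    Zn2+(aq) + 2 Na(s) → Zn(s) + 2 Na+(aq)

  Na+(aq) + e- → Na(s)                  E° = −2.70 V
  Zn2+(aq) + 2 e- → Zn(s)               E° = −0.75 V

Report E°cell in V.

In the reaction as written, Zn2+(aq) is reduced (cathode) and Na+(aq) is produced by oxidation at the anode.
E°cell = E°(cathode) − E°(anode) = −0.75 − (−2.70) = +1.95 V.
The positive value indicates the reaction is spontaneous as written.

+1.95 V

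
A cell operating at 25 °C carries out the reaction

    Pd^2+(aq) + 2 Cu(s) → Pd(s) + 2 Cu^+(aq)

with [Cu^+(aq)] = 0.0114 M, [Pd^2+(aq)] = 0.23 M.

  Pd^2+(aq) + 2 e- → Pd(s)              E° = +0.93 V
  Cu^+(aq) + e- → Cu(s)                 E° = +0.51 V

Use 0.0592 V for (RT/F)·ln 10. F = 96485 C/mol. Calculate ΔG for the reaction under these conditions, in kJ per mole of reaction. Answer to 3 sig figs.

−99.6 kJ/mol

The standard cell potential is +0.93 − (+0.51) = +0.42 V, with n = 2 electrons in the balanced equation.
Here Q = [Cu^+(aq)]^2 / [Pd^2+(aq)] = 0.000565 (log Q = −3.248), giving E = +0.42 − (0.0592/2)·(−3.248) = +0.5161 V.
ΔG = −nFE = −(2)(96485)(+0.5161) J/mol = −99.6 kJ/mol.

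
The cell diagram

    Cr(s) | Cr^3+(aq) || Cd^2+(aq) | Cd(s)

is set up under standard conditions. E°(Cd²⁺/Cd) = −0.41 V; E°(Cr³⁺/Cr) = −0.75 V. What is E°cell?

By convention the left-hand electrode in cell notation is the anode (oxidation) and the right-hand electrode is the cathode (reduction).
E°cell = E°(right) − E°(left) = −0.41 − (−0.75) = +0.34 V.

+0.34 V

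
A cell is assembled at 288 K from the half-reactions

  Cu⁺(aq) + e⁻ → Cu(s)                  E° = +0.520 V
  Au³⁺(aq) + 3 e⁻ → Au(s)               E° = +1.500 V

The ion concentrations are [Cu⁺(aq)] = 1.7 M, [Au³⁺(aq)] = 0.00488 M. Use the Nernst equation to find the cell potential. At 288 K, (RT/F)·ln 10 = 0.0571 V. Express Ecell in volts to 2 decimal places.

+0.92 V

Au³⁺/Au is reduced (cathode, E° = +1.500 V) and Cu⁺/Cu is oxidized (anode).
E°cell = +1.500 − (+0.520) = +0.980 V, with n = 3 electrons transferred.
Balancing gives Au³⁺(aq) + 3 Cu(s) → Au(s) + 3 Cu⁺(aq); hence Q = [Cu⁺(aq)]^3 / [Au³⁺(aq)] = 1.01×10^3 (log Q = 3.003).
Applying E = E° − (RT ln10/nF)·log Q gives +0.980 − (0.0571/3)(3.003) = +0.92 V.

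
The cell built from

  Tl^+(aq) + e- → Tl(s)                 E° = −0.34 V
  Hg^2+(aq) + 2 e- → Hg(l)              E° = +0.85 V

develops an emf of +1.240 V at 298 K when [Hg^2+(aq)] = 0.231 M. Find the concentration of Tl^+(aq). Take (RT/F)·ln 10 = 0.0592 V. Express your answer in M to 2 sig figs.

With Hg²⁺/Hg at the cathode and Tl⁺/Tl at the anode, E°cell = +0.85 − (−0.34) = +1.19 V (n = 2).
Rearranging E = E° − (0.0592/n)·log Q gives log Q = 2(+1.19 − (+1.240))/0.0592 = −1.689.
The balanced reaction is Hg^2+(aq) + 2 Tl(s) → Hg(l) + 2 Tl^+(aq), so Q = [Tl^+(aq)]^2 / [Hg^2+(aq)].
Solving for the unknown gives log [Tl^+(aq)] = −1.163, so [Tl^+(aq)] ≈ 0.069 M.

0.069 M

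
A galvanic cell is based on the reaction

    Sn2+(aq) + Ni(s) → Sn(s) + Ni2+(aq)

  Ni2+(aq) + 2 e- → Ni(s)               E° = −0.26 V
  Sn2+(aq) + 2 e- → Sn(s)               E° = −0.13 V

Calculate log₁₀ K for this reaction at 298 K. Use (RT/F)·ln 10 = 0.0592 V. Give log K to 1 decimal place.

The Sn²⁺/Sn couple is reduced (cathode); E°cell = −0.13 − (−0.26) = +0.13 V with n = 2.
At equilibrium E = 0, so log K = nE°cell / 0.0592 = (2)(+0.13) / 0.0592 = 4.4.

log K = 4.4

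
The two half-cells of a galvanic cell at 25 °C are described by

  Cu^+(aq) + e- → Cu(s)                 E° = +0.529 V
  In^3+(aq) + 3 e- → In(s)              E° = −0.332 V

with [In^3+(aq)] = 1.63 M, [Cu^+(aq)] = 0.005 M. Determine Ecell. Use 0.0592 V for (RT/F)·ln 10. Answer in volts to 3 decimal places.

+0.721 V

Since E°(Cu⁺/Cu) > E°(In³⁺/In), Cu⁺/Cu serves as the cathode.
E°cell = E°cat − E°an = +0.529 − (−0.332) = +0.861 V; n = 3.
The balanced reaction is 3 Cu^+(aq) + In(s) → 3 Cu(s) + In^3+(aq), so Q = [In^3+(aq)] / [Cu^+(aq)]^3 = 1.3×10^7 and log Q = 7.115.
Applying E = E° − (RT ln10/nF)·log Q gives +0.861 − (0.0592/3)(7.115) = +0.721 V.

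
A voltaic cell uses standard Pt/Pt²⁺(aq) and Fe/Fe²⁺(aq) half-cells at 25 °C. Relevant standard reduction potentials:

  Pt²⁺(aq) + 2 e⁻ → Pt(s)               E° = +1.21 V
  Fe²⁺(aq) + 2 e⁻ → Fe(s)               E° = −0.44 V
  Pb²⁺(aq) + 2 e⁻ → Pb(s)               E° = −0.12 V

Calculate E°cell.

The Pt²⁺/Pt couple has the higher E°, so Pt ion is reduced (cathode) and Fe is oxidized (anode).
E°cell = E°(cathode) − E°(anode) = +1.21 − (−0.44) = +1.65 V.

+1.65 V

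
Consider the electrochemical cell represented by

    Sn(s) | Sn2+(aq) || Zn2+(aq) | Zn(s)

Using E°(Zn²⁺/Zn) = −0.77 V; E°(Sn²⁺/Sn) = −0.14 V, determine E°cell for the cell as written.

−0.63 V

By convention the left-hand electrode in cell notation is the anode (oxidation) and the right-hand electrode is the cathode (reduction).
E°cell = E°(right) − E°(left) = −0.77 − (−0.14) = −0.63 V.
The negative sign shows that, as written, the cell would require an external voltage to drive the reaction.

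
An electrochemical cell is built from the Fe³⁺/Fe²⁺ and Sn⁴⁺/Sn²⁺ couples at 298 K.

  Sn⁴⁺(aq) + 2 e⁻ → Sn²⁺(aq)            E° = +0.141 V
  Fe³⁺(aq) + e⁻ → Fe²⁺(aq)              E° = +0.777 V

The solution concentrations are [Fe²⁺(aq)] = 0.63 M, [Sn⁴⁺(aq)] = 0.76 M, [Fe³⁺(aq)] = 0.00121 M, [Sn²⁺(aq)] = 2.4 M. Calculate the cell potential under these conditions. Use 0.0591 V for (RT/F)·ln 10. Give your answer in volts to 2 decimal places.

+0.49 V

Since E°(Fe³⁺/Fe²⁺) > E°(Sn⁴⁺/Sn²⁺), Fe³⁺/Fe²⁺ serves as the cathode.
E°cell = E°cat − E°an = +0.777 − (+0.141) = +0.636 V; n = 2.
Balancing gives 2 Fe³⁺(aq) + Sn²⁺(aq) → 2 Fe²⁺(aq) + Sn⁴⁺(aq); hence Q = ([Fe²⁺(aq)]^2·[Sn⁴⁺(aq)]) / ([Fe³⁺(aq)]^2·[Sn²⁺(aq)]) = 8.58×10^4 (log Q = 4.934).
By the Nernst equation, E = +0.636 − (0.0591/2)·(4.934) = +0.49 V.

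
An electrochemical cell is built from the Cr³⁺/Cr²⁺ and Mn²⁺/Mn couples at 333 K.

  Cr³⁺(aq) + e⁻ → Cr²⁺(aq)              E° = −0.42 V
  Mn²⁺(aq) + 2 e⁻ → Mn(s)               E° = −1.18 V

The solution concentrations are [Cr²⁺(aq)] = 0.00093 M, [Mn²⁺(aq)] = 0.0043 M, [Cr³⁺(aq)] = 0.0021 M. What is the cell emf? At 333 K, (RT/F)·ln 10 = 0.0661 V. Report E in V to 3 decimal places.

+0.862 V

The Cr³⁺/Cr²⁺ couple has the more positive E°, so it is the cathode; Mn²⁺/Mn is the anode.
The standard potential is −0.42 − (−1.18) = +0.76 V and the balanced reaction transfers n = 2 electrons.
Balancing gives 2 Cr³⁺(aq) + Mn(s) → 2 Cr²⁺(aq) + Mn²⁺(aq); hence Q = ([Cr²⁺(aq)]^2·[Mn²⁺(aq)]) / [Cr³⁺(aq)]^2 = 0.000843 (log Q = −3.074).
By the Nernst equation, E = +0.76 − (0.0661/2)·(−3.074) = +0.862 V.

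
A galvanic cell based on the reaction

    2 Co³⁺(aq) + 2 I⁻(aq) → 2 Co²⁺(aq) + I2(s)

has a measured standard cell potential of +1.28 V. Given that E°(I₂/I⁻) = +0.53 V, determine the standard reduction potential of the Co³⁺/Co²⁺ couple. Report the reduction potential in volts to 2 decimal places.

In the reaction as written the Co³⁺/Co²⁺ couple is reduced (cathode) and I₂/I⁻ is oxidized (anode), so E°cell = E°(Co³⁺/Co²⁺) − E°(I₂/I⁻).
E°(Co³⁺/Co²⁺) = E°cell + E°(anode) = +1.28 + (+0.53) = +1.81 V.

+1.81 V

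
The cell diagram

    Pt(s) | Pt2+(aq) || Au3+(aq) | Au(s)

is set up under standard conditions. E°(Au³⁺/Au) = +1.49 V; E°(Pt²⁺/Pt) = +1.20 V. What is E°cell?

By convention the left-hand electrode in cell notation is the anode (oxidation) and the right-hand electrode is the cathode (reduction).
E°cell = E°(right) − E°(left) = +1.49 − (+1.20) = +0.29 V.

+0.29 V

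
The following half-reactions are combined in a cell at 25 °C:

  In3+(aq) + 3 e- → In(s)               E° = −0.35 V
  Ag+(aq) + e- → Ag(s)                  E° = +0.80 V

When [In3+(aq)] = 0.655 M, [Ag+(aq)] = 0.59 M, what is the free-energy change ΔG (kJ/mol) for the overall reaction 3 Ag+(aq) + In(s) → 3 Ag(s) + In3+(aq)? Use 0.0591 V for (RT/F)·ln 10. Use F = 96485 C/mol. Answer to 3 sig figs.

−330 kJ/mol

The standard cell potential is +0.80 − (−0.35) = +1.15 V, with n = 3 electrons in the balanced equation.
The reaction quotient is [In3+(aq)] / [Ag+(aq)]^3 = 3.19; by Nernst, E = +1.15 − (0.0591/3)(0.504) = +1.1401 V.
Finally ΔG = −nFE = −(3)(96485 C/mol)(+1.1401 V) = −330 kJ/mol.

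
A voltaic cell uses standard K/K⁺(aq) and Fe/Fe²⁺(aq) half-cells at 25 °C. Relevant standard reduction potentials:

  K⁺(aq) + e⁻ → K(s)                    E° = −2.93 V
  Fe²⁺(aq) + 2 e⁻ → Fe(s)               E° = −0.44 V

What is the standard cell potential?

+2.49 V

The Fe²⁺/Fe couple has the higher E°, so Fe ion is reduced (cathode) and K is oxidized (anode).
E°cell = E°(cathode) − E°(anode) = −0.44 − (−2.93) = +2.49 V.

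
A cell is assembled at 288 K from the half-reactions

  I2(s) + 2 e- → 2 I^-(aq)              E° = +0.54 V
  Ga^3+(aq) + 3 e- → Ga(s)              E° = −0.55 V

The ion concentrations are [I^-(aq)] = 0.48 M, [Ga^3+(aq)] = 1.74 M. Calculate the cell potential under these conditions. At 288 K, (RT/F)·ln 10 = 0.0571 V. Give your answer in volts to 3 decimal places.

Since E°(I₂/I⁻) > E°(Ga³⁺/Ga), I₂/I⁻ serves as the cathode.
The standard potential is +0.54 − (−0.55) = +1.09 V and the balanced reaction transfers n = 6 electrons.
For the overall reaction 3 I2(s) + 2 Ga(s) → 6 I^-(aq) + 2 Ga^3+(aq), Q = [I^-(aq)]^6·[Ga^3+(aq)]^2 = 0.037, giving log Q = −1.431.
Applying E = E° − (RT ln10/nF)·log Q gives +1.09 − (0.0571/6)(−1.431) = +1.104 V.

+1.104 V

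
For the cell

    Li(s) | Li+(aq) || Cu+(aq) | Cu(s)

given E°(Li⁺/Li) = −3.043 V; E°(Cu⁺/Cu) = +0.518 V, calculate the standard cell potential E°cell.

By convention the left-hand electrode in cell notation is the anode (oxidation) and the right-hand electrode is the cathode (reduction).
E°cell = E°(right) − E°(left) = +0.518 − (−3.043) = +3.561 V.

+3.561 V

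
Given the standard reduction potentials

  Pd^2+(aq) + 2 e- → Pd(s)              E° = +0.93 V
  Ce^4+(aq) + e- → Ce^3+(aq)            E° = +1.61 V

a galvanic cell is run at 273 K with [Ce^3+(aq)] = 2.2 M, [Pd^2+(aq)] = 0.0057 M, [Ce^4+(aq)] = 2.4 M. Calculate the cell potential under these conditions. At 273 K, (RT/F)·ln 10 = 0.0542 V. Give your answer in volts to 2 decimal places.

The Ce⁴⁺/Ce³⁺ couple has the more positive E°, so it is the cathode; Pd²⁺/Pd is the anode.
E°cell = E°cat − E°an = +1.61 − (+0.93) = +0.68 V; n = 2.
The balanced reaction is 2 Ce^4+(aq) + Pd(s) → 2 Ce^3+(aq) + Pd^2+(aq), so Q = ([Ce^3+(aq)]^2·[Pd^2+(aq)]) / [Ce^4+(aq)]^2 = 0.00479 and log Q = −2.320.
E = E° − (0.0542/n)·log Q = +0.68 − (0.0542/2)(−2.320) = +0.74 V.

+0.74 V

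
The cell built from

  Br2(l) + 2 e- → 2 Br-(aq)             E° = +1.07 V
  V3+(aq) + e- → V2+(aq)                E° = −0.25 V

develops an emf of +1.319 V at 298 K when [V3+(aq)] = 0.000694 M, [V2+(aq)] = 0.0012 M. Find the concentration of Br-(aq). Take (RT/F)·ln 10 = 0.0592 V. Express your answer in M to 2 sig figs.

1.8 M

With Br₂/Br⁻ at the cathode and V³⁺/V²⁺ at the anode, E°cell = +1.07 − (−0.25) = +1.32 V (n = 2).
Rearranging E = E° − (0.0592/n)·log Q gives log Q = 2(+1.32 − (+1.319))/0.0592 = 0.034.
For Br2(l) + 2 V2+(aq) → 2 Br-(aq) + 2 V3+(aq), the reaction quotient is Q = ([Br-(aq)]^2·[V3+(aq)]^2) / [V2+(aq)]^2.
Solving for the unknown gives log [Br-(aq)] = 0.255, so [Br-(aq)] ≈ 1.8 M.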